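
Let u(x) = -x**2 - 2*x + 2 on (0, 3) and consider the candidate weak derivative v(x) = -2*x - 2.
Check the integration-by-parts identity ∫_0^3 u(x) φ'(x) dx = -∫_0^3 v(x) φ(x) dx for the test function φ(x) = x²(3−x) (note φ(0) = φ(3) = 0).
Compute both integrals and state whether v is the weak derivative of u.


LHS = 189/5, RHS = 189/5. Yes, v = u' weakly.

u(x) = -x**2 - 2*x + 2, classical derivative u'(x) = -2*x - 2.
φ(x) = x²(3−x), so φ'(x) = 3*x*(2 - x).
Note φ(0) = φ(3) = 0, so the boundary term u·φ vanishes.
LHS = ∫_0^3 u(x) φ'(x) dx = ∫_0^3 (3*x^4 - 18*x^2 + 12*x) dx. Term by term:
  ∫_0^3 3*x^4 dx = 729/5;  ∫_0^3 -18*x^2 dx = -162;  ∫_0^3 12*x dx = 54.
Sum: 729/5 − 162 + 54 = 189/5.
So LHS = 189/5.
∫_0^3 v(x) φ(x) dx = ∫_0^3 (2*x^4 - 4*x^3 - 6*x^2) dx. Term by term:
  ∫_0^3 2*x^4 dx = 486/5;  ∫_0^3 -4*x^3 dx = -81;  ∫_0^3 -6*x^2 dx = -54.
Sum: 486/5 − 81 − 54 = -189/5.
So RHS = -∫_0^3 v(x) φ(x) dx = 189/5.
LHS = RHS, so the identity holds for this test φ.
Moreover u is smooth here and v(x) = u'(x) = -2*x - 2 pointwise, so the identity holds for every test function. Hence v is the weak derivative of u.


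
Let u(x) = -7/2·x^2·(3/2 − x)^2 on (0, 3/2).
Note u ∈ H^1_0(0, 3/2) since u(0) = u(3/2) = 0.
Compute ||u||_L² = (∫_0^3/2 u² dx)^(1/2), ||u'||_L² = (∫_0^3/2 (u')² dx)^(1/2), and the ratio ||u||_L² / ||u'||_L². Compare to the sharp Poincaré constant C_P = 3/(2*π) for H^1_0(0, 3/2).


||u||_L² / ||u'||_L² = sqrt(3)/4 < C_P = 3/(2*π).

u(x) = -7/2·x^2·(3/2 − x)^2, so u'(x) = 7*x*(-8*x^2 + 18*x - 9)/4.
u(x) = -7/2·x^2·(3/2 − x)^2 vanishes at x = 0 and x = 3/2, so u ∈ H^1_0(0, 3/2). Differentiate via the product rule and integrate the resulting polynomials term by term.
  ∫_0^3/2 u² dx = ∫_0^3/2 (49*x^8/4 - 147*x^7/2 + 1323*x^6/8 - 1323*x^5/8 + 3969*x^4/64) dx. Term by term:
    ∫_0^3/2 49*x^8/4 dx = 107163/2048;  ∫_0^3/2 -147*x^7/2 dx = -964467/4096;  ∫_0^3/2 1323*x^6/8 dx = 413343/1024;
    ∫_0^3/2 -1323*x^5/8 dx = -321489/1024;  ∫_0^3/2 3969*x^4/64 dx = 964467/10240.
  Sum: 107163/2048 − 964467/4096 + 413343/1024 − 321489/1024 + 964467/10240 = 15309/20480.
  ∫_0^3/2 (u')² dx = ∫_0^3/2 (196*x^6 - 882*x^5 + 5733*x^4/4 - 3969*x^3/4 + 3969*x^2/16) dx. Term by term:
    ∫_0^3/2 196*x^6 dx = 15309/32;  ∫_0^3/2 -882*x^5 dx = -107163/64;  ∫_0^3/2 5733*x^4/4 dx = 1393119/640;
    ∫_0^3/2 -3969*x^3/4 dx = -321489/256;  ∫_0^3/2 3969*x^2/16 dx = 35721/128.
  Sum: 15309/32 − 107163/64 + 1393119/640 − 321489/256 + 35721/128 = 5103/1280.
∫_0^3/2 u² dx = 15309/20480, so ||u||_L² = 27*sqrt(105)/320.
∫_0^3/2 (u')² dx = 5103/1280, so ||u'||_L² = 27*sqrt(35)/80.
Ratio ||u||_L² / ||u'||_L² = sqrt(3)/4.
Sharp Poincaré constant on H^1_0(0, 3/2) is C_P = L/π = 3/(2*π), achieved by sin(2*π/3·x).
A polynomial bump cannot attain the sharp Poincaré constant (only the first sine eigenfunction does), so the ratio is strictly less than C_P, consistent with ||u||_L² ≤ C_P ||u'||_L².


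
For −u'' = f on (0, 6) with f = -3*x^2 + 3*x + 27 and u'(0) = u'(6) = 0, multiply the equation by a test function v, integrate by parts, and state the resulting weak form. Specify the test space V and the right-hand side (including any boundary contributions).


V = H^1(0, 6) (no boundary constraint on v; u is determined up to an additive constant); weak form: ∫_0^6 u'v' dx = ∫_0^6 (-3*x^2 + 3*x + 27) v dx for all v ∈ V.

Multiply both sides by a test function v and integrate from 0 to 6:
  ∫_0^6 −u''(x) v(x) dx = ∫_0^6 f(x) v(x) dx.
Integrate the LHS by parts once:
  ∫_0^6 −u'' v dx = −[u'(x) v(x)]_0^6 + ∫_0^6 u'(x) v'(x) dx.
Thus ∫_0^6 u'(x) v'(x) dx = ∫_0^6 f(x) v(x) dx + [u'(x) v(x)]_0^6.
Choose V so that boundary terms are either known or forced to vanish.
u has homogeneous Neumann: u'(0) = u'(6) = 0. So [u' v]_0^6 = 0·v(6) − 0·v(0) = 0 for any v; take V = H^1(0, 6).
Weak formulation: find u (satisfying any essential BC) such that ∫_0^6 u'(x) v'(x) dx = ∫_0^6 f v dx for all v ∈ V (homogeneous Neumann, so boundary terms vanish).
Substituting f(x) = -3*x^2 + 3*x + 27, the right-hand side is ∫_0^6 (-3*x^2 + 3*x + 27) v dx.
Compatibility check (pure Neumann): taking v ≡ 1 ∈ V gives 0 = ∫_0^6 f dx + (0) − (0), i.e. ∫_0^6 f dx must equal u'(0) − u'(6) = 0. Indeed ∫_0^6 (-3*x^2 + 3*x + 27) dx = 0, so the data are compatible. The solution is then unique only up to an additive constant (fix it e.g. by requiring ∫_0^6 u dx = 0).


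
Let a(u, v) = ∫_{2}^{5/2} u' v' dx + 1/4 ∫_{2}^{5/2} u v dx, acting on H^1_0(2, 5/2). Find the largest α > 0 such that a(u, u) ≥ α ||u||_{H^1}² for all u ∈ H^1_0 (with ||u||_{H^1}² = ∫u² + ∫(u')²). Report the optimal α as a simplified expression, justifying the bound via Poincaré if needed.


α = (1 + 16*π^2)/(4*(1 + 4*π^2))

Coercivity of a(·,·) on H^1_0(2, 5/2) means a(u, u) ≥ α ||u||_{H^1}² for every u ∈ H^1_0.
The interval has length L = 1/2, and Poincaré/coercivity depend only on L. Here a(u, u) = ∫(u')² + (1/4)·∫u².
Here 0 < c = 1/4 < 1. The condition a(u,u) ≥ α||u||_{H^1}² reads (1−α)∫(u')² ≥ (α−c)∫u². Any admissible α is ≤ 1 (rapidly oscillating u have ∫u²/∫(u')² → 0), and α = 1 would force 0 ≥ (1−c)∫u², impossible since c < 1; so 1−α > 0. By the sharp Poincaré inequality on H^1_0 of an interval of length L, ∫(u')² ≥ (π/L)²∫u² with equality for the first sine mode sin(π(x−x₀)/L) (x₀ the left endpoint), so the inequality holds for all u iff (1−α)(π/L)² ≥ α − c, i.e. α ≤ ((π/L)² + c)/((π/L)² + 1) = (1 + c(L/π)²)/(1 + (L/π)²). With (π/L)² = 4*π^2 and c = 1/4, the largest admissible constant is α = ((π/L)² + c)/((π/L)² + 1).
Simplifying, α = (1 + 16*π^2)/(4*(1 + 4*π^2)).


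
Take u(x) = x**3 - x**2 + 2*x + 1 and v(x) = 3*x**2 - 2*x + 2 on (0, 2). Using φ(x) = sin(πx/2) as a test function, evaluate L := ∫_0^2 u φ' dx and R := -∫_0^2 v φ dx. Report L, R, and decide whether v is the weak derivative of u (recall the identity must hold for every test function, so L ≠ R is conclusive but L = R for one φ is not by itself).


LHS = -24/π + 96/π^3, RHS = -24/π + 96/π^3. Yes, v = u' weakly.

u(x) = x**3 - x**2 + 2*x + 1, classical derivative u'(x) = 3*x**2 - 2*x + 2.
φ(x) = sin(πx/2), so φ'(x) = π*cos(π*x/2)/2.
Note φ(0) = φ(2) = 0, so the boundary term u·φ vanishes.
LHS = ∫_0^2 u(x) φ'(x) dx = ∫_0^2 (π*x^3*cos(π*x/2)/2 - π*x^2*cos(π*x/2)/2 + π*x*cos(π*x/2) + π*cos(π*x/2)/2) dx. Term by term:
  ∫_0^2 π*cos(π*x/2)/2 dx = 0;  ∫_0^2 π*x*cos(π*x/2) dx = -8/π;  ∫_0^2 π*x^3*cos(π*x/2)/2 dx = -24/π + 96/π^3;
  ∫_0^2 -π*x^2*cos(π*x/2)/2 dx = 8/π.
Sum: 0 − 8/π + -24/π + 96/π^3 + 8/π = -24/π + 96/π^3.
So LHS = -24/π + 96/π^3.
∫_0^2 v(x) φ(x) dx = ∫_0^2 (3*x^2*sin(π*x/2) - 2*x*sin(π*x/2) + 2*sin(π*x/2)) dx. Term by term:
  ∫_0^2 2*sin(π*x/2) dx = 8/π;  ∫_0^2 -2*x*sin(π*x/2) dx = -8/π;  ∫_0^2 3*x^2*sin(π*x/2) dx = -96/π^3 + 24/π.
Sum: 8/π − 8/π + -96/π^3 + 24/π = -96/π^3 + 24/π.
So RHS = -∫_0^2 v(x) φ(x) dx = -24/π + 96/π^3.
LHS = RHS, so the identity holds for this test φ.
Moreover u is smooth here and v(x) = u'(x) = 3*x**2 - 2*x + 2 pointwise, so the identity holds for every test function. Hence v is the weak derivative of u.


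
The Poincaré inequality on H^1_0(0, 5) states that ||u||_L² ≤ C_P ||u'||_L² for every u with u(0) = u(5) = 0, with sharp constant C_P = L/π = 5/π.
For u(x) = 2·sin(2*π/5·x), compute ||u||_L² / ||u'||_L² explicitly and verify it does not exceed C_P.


||u||_L² / ||u'||_L² = 5/(2*π) < C_P = 5/π.

u(x) = 2·sin(2*π/5·x), so u'(x) = 4*π*cos(2*π*x/5)/5.
Writing u(x) = A·sin(kπx/L) with A = 2 and k = 2, use ∫_0^L sin²(kπx/L) dx = L/2 and ∫_0^L cos²(kπx/L) dx = L/2.
u² = 4·sin²(2*π/5·x) and (u')² = 16*π^2/25·cos²(2*π/5·x), and each of sin², cos² integrates to L/2 = 5/2 over (0, 5).
∫_0^5 u² dx = 10, so ||u||_L² = sqrt(10).
∫_0^5 (u')² dx = 8*π^2/5, so ||u'||_L² = 2*sqrt(10)*π/5.
Ratio ||u||_L² / ||u'||_L² = 5/(2*π).
Sharp Poincaré constant on H^1_0(0, 5) is C_P = L/π = 5/π, achieved by sin(π/5·x).
This is the k = 2 harmonic; the ratio L/(kπ) is strictly less than C_P = L/π, consistent with the sharp inequality ||u||_L² ≤ C_P ||u'||_L².


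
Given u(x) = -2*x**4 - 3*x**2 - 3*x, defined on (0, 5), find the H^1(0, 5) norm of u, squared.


||u||_{H^1}^2 = 230054245/126

The H^1 norm (squared) on an interval (0, L) is
  ||u||_{H^1}^2 = ∫_0^L u(x)^2 dx + ∫_0^L u'(x)^2 dx.
Compute u'(x) = -8*x**3 - 6*x - 3.
Then u(x)^2 = 4*x**8 + 12*x**6 + 12*x**5 + 9*x**4 + 18*x**3 + 9*x**2 and u'(x)^2 = 64*x**6 + 96*x**4 + 48*x**3 + 36*x**2 + 36*x + 9.
Integrate each monomial from 0 to 5 using ∫_0^5 c·x^n dx = c·5^(n+1)/(n+1):
  ∫_0^5 u(x)^2 dx = ∫_0^5 (4*x^8 + 12*x^6 + 12*x^5 + 9*x^4 + 18*x^3 + 9*x^2) dx. Term by term:
    ∫_0^5 4*x^8 dx = 7812500/9;  ∫_0^5 12*x^6 dx = 937500/7;  ∫_0^5 12*x^5 dx = 31250;
    ∫_0^5 9*x^4 dx = 5625;  ∫_0^5 18*x^3 dx = 5625/2;  ∫_0^5 9*x^2 dx = 375.
  Sum: 7812500/9 + 937500/7 + 31250 + 5625 + 5625/2 + 375 = 131297875/126.
  ∫_0^5 u'(x)^2 dx = ∫_0^5 (64*x^6 + 96*x^4 + 48*x^3 + 36*x^2 + 36*x + 9) dx. Term by term:
    ∫_0^5 64*x^6 dx = 5000000/7;  ∫_0^5 96*x^4 dx = 60000;  ∫_0^5 48*x^3 dx = 7500;
    ∫_0^5 36*x^2 dx = 1500;  ∫_0^5 36*x dx = 450;  ∫_0^5 9 dx = 45.
  Sum: 5000000/7 + 60000 + 7500 + 1500 + 450 + 45 = 5486465/7.
Adding: ||u||_{H^1}^2 = 131297875/126 + 5486465/7 = 230054245/126.


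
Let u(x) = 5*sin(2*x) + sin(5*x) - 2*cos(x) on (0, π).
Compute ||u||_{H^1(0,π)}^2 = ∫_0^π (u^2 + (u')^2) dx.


||u||_{H^1(0,π)}^2 = -160/3 + 159*π/2

u'(x) = 2*sin(x) + 10*cos(2*x) + 5*cos(5*x).
Expand u² and (u')² and integrate term by term on (0, π), using: for integers n ≥ 1, ∫_0^π sin²(nx) dx = ∫_0^π cos²(nx) dx = π/2; for n ≠ n', ∫_0^π sin(nx)sin(n'x) dx = ∫_0^π cos(nx)cos(n'x) dx = 0; and by product-to-sum, ∫_0^π sin(nx)cos(n'x) dx = ½∫_0^π [sin((n+n')x) + sin((n−n')x)] dx, which is 0 when n+n' is even and 2n/(n²−n'²) when n+n' is odd (it need not vanish on (0, π)).
  u² squared terms: (-2)²·∫cos(x)² dx = 4·π/2 = 2*π;  (5)²·∫sin(2x)² dx = 25·π/2 = 25*π/2;  (1)²·∫sin(5x)² dx = 1·π/2 = π/2.
  u² cross terms: 2·(-2)·(5)·∫cos(x)·sin(2x) dx = -20·(4/3) = -80/3;  2·(-2)·(1)·∫cos(x)·sin(5x) dx = -4·(0) = 0;  2·(5)·(1)·∫sin(2x)·sin(5x) dx = 10·(0) = 0.
  So ∫_0^π u² dx = 2*π + 25*π/2 + π/2 − 80/3 + 0 + 0 = -80/3 + 15*π.
  (u')² squared terms: (2)²·∫sin(x)² dx = 4·π/2 = 2*π;  (5)²·∫cos(5x)² dx = 25·π/2 = 25*π/2;  (10)²·∫cos(2x)² dx = 100·π/2 = 50*π.
  (u')² cross terms: 2·(2)·(5)·∫sin(x)·cos(5x) dx = 20·(0) = 0;  2·(2)·(10)·∫sin(x)·cos(2x) dx = 40·(-2/3) = -80/3;  2·(5)·(10)·∫cos(5x)·cos(2x) dx = 100·(0) = 0.
  So ∫_0^π (u')² dx = 2*π + 25*π/2 + 50*π + 0 − 80/3 + 0 = -80/3 + 129*π/2.
||u||_{H^1}^2 = (-80/3 + 15*π) + (-80/3 + 129*π/2) = -160/3 + 159*π/2.


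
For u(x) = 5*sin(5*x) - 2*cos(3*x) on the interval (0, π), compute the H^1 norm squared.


||u||_{H^1(0,π)}^2 = 345*π

u'(x) = 6*sin(3*x) + 25*cos(5*x).
Expand u² and (u')² and integrate term by term on (0, π), using: for integers n ≥ 1, ∫_0^π sin²(nx) dx = ∫_0^π cos²(nx) dx = π/2; for n ≠ n', ∫_0^π sin(nx)sin(n'x) dx = ∫_0^π cos(nx)cos(n'x) dx = 0; and by product-to-sum, ∫_0^π sin(nx)cos(n'x) dx = ½∫_0^π [sin((n+n')x) + sin((n−n')x)] dx, which is 0 when n+n' is even and 2n/(n²−n'²) when n+n' is odd (it need not vanish on (0, π)).
  u² squared terms: (-2)²·∫cos(3x)² dx = 4·π/2 = 2*π;  (5)²·∫sin(5x)² dx = 25·π/2 = 25*π/2.
  u² cross terms: 2·(-2)·(5)·∫cos(3x)·sin(5x) dx = -20·(0) = 0.
  So ∫_0^π u² dx = 2*π + 25*π/2 + 0 = 29*π/2.
  (u')² squared terms: (6)²·∫sin(3x)² dx = 36·π/2 = 18*π;  (25)²·∫cos(5x)² dx = 625·π/2 = 625*π/2.
  (u')² cross terms: 2·(6)·(25)·∫sin(3x)·cos(5x) dx = 300·(0) = 0.
  So ∫_0^π (u')² dx = 18*π + 625*π/2 + 0 = 661*π/2.
||u||_{H^1}^2 = (29*π/2) + (661*π/2) = 345*π.


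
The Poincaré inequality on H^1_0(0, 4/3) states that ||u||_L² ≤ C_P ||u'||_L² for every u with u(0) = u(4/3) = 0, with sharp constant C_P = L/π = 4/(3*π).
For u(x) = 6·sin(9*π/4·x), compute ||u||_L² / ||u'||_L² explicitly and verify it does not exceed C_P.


||u||_L² / ||u'||_L² = 4/(9*π) < C_P = 4/(3*π).

u(x) = 6·sin(9*π/4·x), so u'(x) = 27*π*cos(9*π*x/4)/2.
Writing u(x) = A·sin(kπx/L) with A = 6 and k = 3, use ∫_0^L sin²(kπx/L) dx = L/2 and ∫_0^L cos²(kπx/L) dx = L/2.
u² = 36·sin²(9*π/4·x) and (u')² = 729*π^2/4·cos²(9*π/4·x), and each of sin², cos² integrates to L/2 = 2/3 over (0, 4/3).
∫_0^4/3 u² dx = 24, so ||u||_L² = 2*sqrt(6).
∫_0^4/3 (u')² dx = 243*π^2/2, so ||u'||_L² = 9*sqrt(6)*π/2.
Ratio ||u||_L² / ||u'||_L² = 4/(9*π).
Sharp Poincaré constant on H^1_0(0, 4/3) is C_P = L/π = 4/(3*π), achieved by sin(3*π/4·x).
This is the k = 3 harmonic; the ratio L/(kπ) is strictly less than C_P = L/π, consistent with the sharp inequality ||u||_L² ≤ C_P ||u'||_L².


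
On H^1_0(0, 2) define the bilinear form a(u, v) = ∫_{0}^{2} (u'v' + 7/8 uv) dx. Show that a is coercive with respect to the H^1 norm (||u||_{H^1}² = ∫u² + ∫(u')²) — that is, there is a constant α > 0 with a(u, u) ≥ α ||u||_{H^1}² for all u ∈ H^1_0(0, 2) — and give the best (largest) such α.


α = (7/2 + π^2)/(4 + π^2)

Coercivity of a(·,·) on H^1_0(0, 2) means a(u, u) ≥ α ||u||_{H^1}² for every u ∈ H^1_0.
The interval has length L = 2, and Poincaré/coercivity depend only on L. Here a(u, u) = ∫(u')² + (7/8)·∫u².
Here 0 < c = 7/8 < 1. The condition a(u,u) ≥ α||u||_{H^1}² reads (1−α)∫(u')² ≥ (α−c)∫u². Any admissible α is ≤ 1 (rapidly oscillating u have ∫u²/∫(u')² → 0), and α = 1 would force 0 ≥ (1−c)∫u², impossible since c < 1; so 1−α > 0. By the sharp Poincaré inequality on H^1_0 of an interval of length L, ∫(u')² ≥ (π/L)²∫u² with equality for the first sine mode sin(π(x−x₀)/L) (x₀ the left endpoint), so the inequality holds for all u iff (1−α)(π/L)² ≥ α − c, i.e. α ≤ ((π/L)² + c)/((π/L)² + 1) = (1 + c(L/π)²)/(1 + (L/π)²). With (π/L)² = π^2/4 and c = 7/8, the largest admissible constant is α = ((π/L)² + c)/((π/L)² + 1).
Simplifying, α = (7/2 + π^2)/(4 + π^2).


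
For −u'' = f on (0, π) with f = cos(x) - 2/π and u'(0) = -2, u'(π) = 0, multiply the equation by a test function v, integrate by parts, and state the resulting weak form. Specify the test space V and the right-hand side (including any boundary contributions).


V = H^1(0, π) (v unrestricted at boundary; u is determined up to an additive constant); weak form: ∫_0^π u'v' dx = ∫_0^π (cos(x) - 2/π) v dx + 2·v(0) for all v ∈ V.

Multiply both sides by a test function v and integrate from 0 to π:
  ∫_0^π −u''(x) v(x) dx = ∫_0^π f(x) v(x) dx.
Integrate the LHS by parts once:
  ∫_0^π −u'' v dx = −[u'(x) v(x)]_0^π + ∫_0^π u'(x) v'(x) dx.
Thus ∫_0^π u'(x) v'(x) dx = ∫_0^π f(x) v(x) dx + [u'(x) v(x)]_0^π.
Choose V so that boundary terms are either known or forced to vanish.
u has inhomogeneous Neumann u'(0) = -2, u'(π) = 0. [u' v]_0^π = (0)·v(π) − (-2)·v(0) = 2·v(0). Take V = H^1(0, π); boundary term becomes part of RHS.
Weak formulation: find u (satisfying any essential BC) such that ∫_0^π u'(x) v'(x) dx = ∫_0^π f v dx + 2·v(0) for all v ∈ V (Neumann data are natural BCs: they enter the RHS as boundary terms).
Substituting f(x) = cos(x) - 2/π, the right-hand side is ∫_0^π (cos(x) - 2/π) v dx + 2·v(0).
Compatibility check (pure Neumann): taking v ≡ 1 ∈ V gives 0 = ∫_0^π f dx + (0) − (-2), i.e. ∫_0^π f dx must equal u'(0) − u'(π) = -2. Indeed ∫_0^π (cos(x) - 2/π) dx = -2, so the data are compatible. The solution is then unique only up to an additive constant (fix it e.g. by requiring ∫_0^π u dx = 0).


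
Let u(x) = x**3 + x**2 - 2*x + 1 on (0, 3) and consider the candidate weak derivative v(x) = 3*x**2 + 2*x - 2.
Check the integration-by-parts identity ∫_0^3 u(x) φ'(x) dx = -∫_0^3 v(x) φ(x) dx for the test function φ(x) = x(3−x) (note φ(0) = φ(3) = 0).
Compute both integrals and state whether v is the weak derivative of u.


LHS = -819/20, RHS = -819/20. Yes, v = u' weakly.

u(x) = x**3 + x**2 - 2*x + 1, classical derivative u'(x) = 3*x**2 + 2*x - 2.
φ(x) = x(3−x), so φ'(x) = 3 - 2*x.
Note φ(0) = φ(3) = 0, so the boundary term u·φ vanishes.
LHS = ∫_0^3 u(x) φ'(x) dx = ∫_0^3 (-2*x^4 + x^3 + 7*x^2 - 8*x + 3) dx. Term by term:
  ∫_0^3 -2*x^4 dx = -486/5;  ∫_0^3 x^3 dx = 81/4;  ∫_0^3 7*x^2 dx = 63;
  ∫_0^3 -8*x dx = -36;  ∫_0^3 3 dx = 9.
Sum: -486/5 + 81/4 + 63 − 36 + 9 = -819/20.
So LHS = -819/20.
∫_0^3 v(x) φ(x) dx = ∫_0^3 (-3*x^4 + 7*x^3 + 8*x^2 - 6*x) dx. Term by term:
  ∫_0^3 -3*x^4 dx = -729/5;  ∫_0^3 7*x^3 dx = 567/4;  ∫_0^3 8*x^2 dx = 72;
  ∫_0^3 -6*x dx = -27.
Sum: -729/5 + 567/4 + 72 − 27 = 819/20.
So RHS = -∫_0^3 v(x) φ(x) dx = -819/20.
LHS = RHS, so the identity holds for this test φ.
Moreover u is smooth here and v(x) = u'(x) = 3*x**2 + 2*x - 2 pointwise, so the identity holds for every test function. Hence v is the weak derivative of u.


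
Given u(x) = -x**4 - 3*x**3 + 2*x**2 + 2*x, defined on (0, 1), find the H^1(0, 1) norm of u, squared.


||u||_{H^1}^2 = 1451/180

The H^1 norm (squared) on an interval (0, L) is
  ||u||_{H^1}^2 = ∫_0^L u(x)^2 dx + ∫_0^L u'(x)^2 dx.
Compute u'(x) = -4*x**3 - 9*x**2 + 4*x + 2.
Then u(x)^2 = x**8 + 6*x**7 + 5*x**6 - 16*x**5 - 8*x**4 + 8*x**3 + 4*x**2 and u'(x)^2 = 16*x**6 + 72*x**5 + 49*x**4 - 88*x**3 - 20*x**2 + 16*x + 4.
Integrate each monomial from 0 to 1 using ∫_0^1 c·x^n dx = c·1^(n+1)/(n+1):
  ∫_0^1 u(x)^2 dx = ∫_0^1 (x^8 + 6*x^7 + 5*x^6 - 16*x^5 - 8*x^4 + 8*x^3 + 4*x^2) dx. Term by term:
    ∫_0^1 x^8 dx = 1/9;  ∫_0^1 6*x^7 dx = 3/4;  ∫_0^1 5*x^6 dx = 5/7;
    ∫_0^1 -16*x^5 dx = -8/3;  ∫_0^1 -8*x^4 dx = -8/5;  ∫_0^1 8*x^3 dx = 2;
    ∫_0^1 4*x^2 dx = 4/3.
  Sum: 1/9 + 3/4 + 5/7 − 8/3 − 8/5 + 2 + 4/3 = 809/1260.
  ∫_0^1 u'(x)^2 dx = ∫_0^1 (16*x^6 + 72*x^5 + 49*x^4 - 88*x^3 - 20*x^2 + 16*x + 4) dx. Term by term:
    ∫_0^1 16*x^6 dx = 16/7;  ∫_0^1 72*x^5 dx = 12;  ∫_0^1 49*x^4 dx = 49/5;
    ∫_0^1 -88*x^3 dx = -22;  ∫_0^1 -20*x^2 dx = -20/3;  ∫_0^1 16*x dx = 8;
    ∫_0^1 4 dx = 4.
  Sum: 16/7 + 12 + 49/5 − 22 − 20/3 + 8 + 4 = 779/105.
Adding: ||u||_{H^1}^2 = 809/1260 + 779/105 = 1451/180.


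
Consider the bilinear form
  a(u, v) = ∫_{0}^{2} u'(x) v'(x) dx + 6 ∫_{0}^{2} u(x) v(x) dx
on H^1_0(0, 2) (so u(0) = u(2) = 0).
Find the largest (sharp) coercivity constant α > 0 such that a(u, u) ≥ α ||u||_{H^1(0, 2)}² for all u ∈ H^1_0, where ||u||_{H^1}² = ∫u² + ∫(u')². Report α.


α = 1

Coercivity of a(·,·) on H^1_0(0, 2) means a(u, u) ≥ α ||u||_{H^1}² for every u ∈ H^1_0.
The interval has length L = 2, and Poincaré/coercivity depend only on L. Here a(u, u) = ∫(u')² + (6)·∫u².
Here c = 6 ≥ 1, so a(u,u) = ∫(u')² + c∫u² ≥ ∫(u')² + ∫u² = ||u||_{H^1}², i.e. α = 1 works. No larger α is possible: a(u,u) ≥ α||u||_{H^1}² means (1−α)∫(u')² ≥ (α−c)∫u², and for the modes u_n = sin(nπ(x−x₀)/L) (x₀ the left endpoint) one has ∫u_n²/∫(u_n')² = (L/(nπ))² → 0, so a(u_n,u_n)/||u_n||_{H^1}² → 1. Hence the optimal constant is α = 1.
Therefore α = 1.


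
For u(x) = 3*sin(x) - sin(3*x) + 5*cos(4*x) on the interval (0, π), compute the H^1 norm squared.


||u||_{H^1(0,π)}^2 = 544/7 + 453*π/2

u'(x) = -20*sin(4*x) + 3*cos(x) - 3*cos(3*x).
Expand u² and (u')² and integrate term by term on (0, π), using: for integers n ≥ 1, ∫_0^π sin²(nx) dx = ∫_0^π cos²(nx) dx = π/2; for n ≠ n', ∫_0^π sin(nx)sin(n'x) dx = ∫_0^π cos(nx)cos(n'x) dx = 0; and by product-to-sum, ∫_0^π sin(nx)cos(n'x) dx = ½∫_0^π [sin((n+n')x) + sin((n−n')x)] dx, which is 0 when n+n' is even and 2n/(n²−n'²) when n+n' is odd (it need not vanish on (0, π)).
  u² squared terms: (-1)²·∫sin(3x)² dx = 1·π/2 = π/2;  (3)²·∫sin(x)² dx = 9·π/2 = 9*π/2;  (5)²·∫cos(4x)² dx = 25·π/2 = 25*π/2.
  u² cross terms: 2·(-1)·(3)·∫sin(3x)·sin(x) dx = -6·(0) = 0;  2·(-1)·(5)·∫sin(3x)·cos(4x) dx = -10·(-6/7) = 60/7;  2·(3)·(5)·∫sin(x)·cos(4x) dx = 30·(-2/15) = -4.
  So ∫_0^π u² dx = π/2 + 9*π/2 + 25*π/2 + 0 + 60/7 − 4 = 32/7 + 35*π/2.
  (u')² squared terms: (-20)²·∫sin(4x)² dx = 400·π/2 = 200*π;  (-3)²·∫cos(3x)² dx = 9·π/2 = 9*π/2;  (3)²·∫cos(x)² dx = 9·π/2 = 9*π/2.
  (u')² cross terms: 2·(-20)·(-3)·∫sin(4x)·cos(3x) dx = 120·(8/7) = 960/7;  2·(-20)·(3)·∫sin(4x)·cos(x) dx = -120·(8/15) = -64;  2·(-3)·(3)·∫cos(3x)·cos(x) dx = -18·(0) = 0.
  So ∫_0^π (u')² dx = 200*π + 9*π/2 + 9*π/2 + 960/7 − 64 + 0 = 512/7 + 209*π.
||u||_{H^1}^2 = (32/7 + 35*π/2) + (512/7 + 209*π) = 544/7 + 453*π/2.


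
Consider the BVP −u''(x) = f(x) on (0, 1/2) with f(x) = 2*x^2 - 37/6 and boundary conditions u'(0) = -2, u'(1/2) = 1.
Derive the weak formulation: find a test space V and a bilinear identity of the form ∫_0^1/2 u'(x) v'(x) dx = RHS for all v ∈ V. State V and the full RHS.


V = H^1(0, 1/2) (v unrestricted at boundary; u is determined up to an additive constant); weak form: ∫_0^1/2 u'v' dx = ∫_0^1/2 (2*x^2 - 37/6) v dx + v(1/2) + 2·v(0) for all v ∈ V.

Multiply both sides by a test function v and integrate from 0 to 1/2:
  ∫_0^1/2 −u''(x) v(x) dx = ∫_0^1/2 f(x) v(x) dx.
Integrate the LHS by parts once:
  ∫_0^1/2 −u'' v dx = −[u'(x) v(x)]_0^1/2 + ∫_0^1/2 u'(x) v'(x) dx.
Thus ∫_0^1/2 u'(x) v'(x) dx = ∫_0^1/2 f(x) v(x) dx + [u'(x) v(x)]_0^1/2.
Choose V so that boundary terms are either known or forced to vanish.
u has inhomogeneous Neumann u'(0) = -2, u'(1/2) = 1. [u' v]_0^1/2 = (1)·v(1/2) − (-2)·v(0) = v(1/2) + 2·v(0). Take V = H^1(0, 1/2); boundary term becomes part of RHS.
Weak formulation: find u (satisfying any essential BC) such that ∫_0^1/2 u'(x) v'(x) dx = ∫_0^1/2 f v dx + v(1/2) + 2·v(0) for all v ∈ V (Neumann data are natural BCs: they enter the RHS as boundary terms).
Substituting f(x) = 2*x^2 - 37/6, the right-hand side is ∫_0^1/2 (2*x^2 - 37/6) v dx + v(1/2) + 2·v(0).
Compatibility check (pure Neumann): taking v ≡ 1 ∈ V gives 0 = ∫_0^1/2 f dx + (1) − (-2), i.e. ∫_0^1/2 f dx must equal u'(0) − u'(1/2) = -3. Indeed ∫_0^1/2 (2*x^2 - 37/6) dx = -3, so the data are compatible. The solution is then unique only up to an additive constant (fix it e.g. by requiring ∫_0^1/2 u dx = 0).


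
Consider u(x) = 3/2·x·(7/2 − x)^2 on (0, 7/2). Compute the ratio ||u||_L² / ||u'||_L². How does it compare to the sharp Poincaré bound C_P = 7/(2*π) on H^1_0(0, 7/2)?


||u||_L² / ||u'||_L² = sqrt(14)/4 < C_P = 7/(2*π).

u(x) = 3/2·x·(7/2 − x)^2, so u'(x) = 9*x^2/2 - 21*x + 147/8.
u(x) = 3/2·x·(7/2 − x)^2 vanishes at x = 0 and x = 7/2, so u ∈ H^1_0(0, 7/2). Differentiate via the product rule and integrate the resulting polynomials term by term.
  ∫_0^7/2 u² dx = ∫_0^7/2 (9*x^6/4 - 63*x^5/2 + 1323*x^4/8 - 3087*x^3/8 + 21609*x^2/64) dx. Term by term:
    ∫_0^7/2 9*x^6/4 dx = 1058841/512;  ∫_0^7/2 -63*x^5/2 dx = -2470629/256;  ∫_0^7/2 1323*x^4/8 dx = 22235661/1280;
    ∫_0^7/2 -3087*x^3/8 dx = -7411887/512;  ∫_0^7/2 21609*x^2/64 dx = 2470629/512.
  Sum: 1058841/512 − 2470629/256 + 22235661/1280 − 7411887/512 + 2470629/512 = 352947/2560.
  ∫_0^7/2 (u')² dx = ∫_0^7/2 (81*x^4/4 - 189*x^3 + 4851*x^2/8 - 3087*x/4 + 21609/64) dx. Term by term:
    ∫_0^7/2 81*x^4/4 dx = 1361367/640;  ∫_0^7/2 -189*x^3 dx = -453789/64;  ∫_0^7/2 4851*x^2/8 dx = 554631/64;
    ∫_0^7/2 -3087*x/4 dx = -151263/32;  ∫_0^7/2 21609/64 dx = 151263/128.
  Sum: 1361367/640 − 453789/64 + 554631/64 − 151263/32 + 151263/128 = 50421/320.
∫_0^7/2 u² dx = 352947/2560, so ||u||_L² = 343*sqrt(30)/160.
∫_0^7/2 (u')² dx = 50421/320, so ||u'||_L² = 49*sqrt(105)/40.
Ratio ||u||_L² / ||u'||_L² = sqrt(14)/4.
Sharp Poincaré constant on H^1_0(0, 7/2) is C_P = L/π = 7/(2*π), achieved by sin(2*π/7·x).
A polynomial bump cannot attain the sharp Poincaré constant (only the first sine eigenfunction does), so the ratio is strictly less than C_P, consistent with ||u||_L² ≤ C_P ||u'||_L².


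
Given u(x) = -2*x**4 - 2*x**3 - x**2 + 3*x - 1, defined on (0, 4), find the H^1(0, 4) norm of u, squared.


||u||_{H^1}^2 = 132588872/315

The H^1 norm (squared) on an interval (0, L) is
  ||u||_{H^1}^2 = ∫_0^L u(x)^2 dx + ∫_0^L u'(x)^2 dx.
Compute u'(x) = -8*x**3 - 6*x**2 - 2*x + 3.
Then u(x)^2 = 4*x**8 + 8*x**7 + 8*x**6 - 8*x**5 - 7*x**4 - 2*x**3 + 11*x**2 - 6*x + 1 and u'(x)^2 = 64*x**6 + 96*x**5 + 68*x**4 - 24*x**3 - 32*x**2 - 12*x + 9.
Integrate each monomial from 0 to 4 using ∫_0^4 c·x^n dx = c·4^(n+1)/(n+1):
  ∫_0^4 u(x)^2 dx = ∫_0^4 (4*x^8 + 8*x^7 + 8*x^6 - 8*x^5 - 7*x^4 - 2*x^3 + 11*x^2 - 6*x + 1) dx. Term by term:
    ∫_0^4 4*x^8 dx = 1048576/9;  ∫_0^4 8*x^7 dx = 65536;  ∫_0^4 8*x^6 dx = 131072/7;
    ∫_0^4 -8*x^5 dx = -16384/3;  ∫_0^4 -7*x^4 dx = -7168/5;  ∫_0^4 -2*x^3 dx = -128;
    ∫_0^4 11*x^2 dx = 704/3;  ∫_0^4 -6*x dx = -48;  ∫_0^4 1 dx = 4.
  Sum: 1048576/9 + 65536 + 131072/7 − 16384/3 − 7168/5 − 128 + 704/3 − 48 + 4 = 61090076/315.
  ∫_0^4 u'(x)^2 dx = ∫_0^4 (64*x^6 + 96*x^5 + 68*x^4 - 24*x^3 - 32*x^2 - 12*x + 9) dx. Term by term:
    ∫_0^4 64*x^6 dx = 1048576/7;  ∫_0^4 96*x^5 dx = 65536;  ∫_0^4 68*x^4 dx = 69632/5;
    ∫_0^4 -24*x^3 dx = -1536;  ∫_0^4 -32*x^2 dx = -2048/3;  ∫_0^4 -12*x dx = -96;
    ∫_0^4 9 dx = 36.
  Sum: 1048576/7 + 65536 + 69632/5 − 1536 − 2048/3 − 96 + 36 = 23832932/105.
Adding: ||u||_{H^1}^2 = 61090076/315 + 23832932/105 = 132588872/315.


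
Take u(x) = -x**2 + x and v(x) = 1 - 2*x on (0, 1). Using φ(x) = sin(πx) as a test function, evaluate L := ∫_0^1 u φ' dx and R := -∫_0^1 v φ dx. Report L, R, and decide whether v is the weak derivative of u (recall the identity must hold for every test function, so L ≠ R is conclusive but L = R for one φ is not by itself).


LHS = 0, RHS = 0. Yes, v = u' weakly.

u(x) = -x**2 + x, classical derivative u'(x) = 1 - 2*x.
φ(x) = sin(πx), so φ'(x) = π*cos(π*x).
Note φ(0) = φ(1) = 0, so the boundary term u·φ vanishes.
LHS = ∫_0^1 u(x) φ'(x) dx = ∫_0^1 (-π*x^2*cos(π*x) + π*x*cos(π*x)) dx. Term by term:
  ∫_0^1 π*x*cos(π*x) dx = -2/π;  ∫_0^1 -π*x^2*cos(π*x) dx = 2/π.
Sum: -2/π + 2/π = 0.
So LHS = 0.
∫_0^1 v(x) φ(x) dx = ∫_0^1 (-2*x*sin(π*x) + sin(π*x)) dx. Term by term:
  ∫_0^1 -2*x*sin(π*x) dx = -2/π;  ∫_0^1 sin(π*x) dx = 2/π.
Sum: -2/π + 2/π = 0.
So RHS = -∫_0^1 v(x) φ(x) dx = 0.
LHS = RHS, so the identity holds for this test φ.
Moreover u is smooth here and v(x) = u'(x) = 1 - 2*x pointwise, so the identity holds for every test function. Hence v is the weak derivative of u.


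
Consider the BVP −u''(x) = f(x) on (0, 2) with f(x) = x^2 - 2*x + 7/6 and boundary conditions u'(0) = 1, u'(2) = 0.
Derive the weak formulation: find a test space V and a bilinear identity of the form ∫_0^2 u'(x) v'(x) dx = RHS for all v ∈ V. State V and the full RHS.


V = H^1(0, 2) (v unrestricted at boundary; u is determined up to an additive constant); weak form: ∫_0^2 u'v' dx = ∫_0^2 (x^2 - 2*x + 7/6) v dx − v(0) for all v ∈ V.

Multiply both sides by a test function v and integrate from 0 to 2:
  ∫_0^2 −u''(x) v(x) dx = ∫_0^2 f(x) v(x) dx.
Integrate the LHS by parts once:
  ∫_0^2 −u'' v dx = −[u'(x) v(x)]_0^2 + ∫_0^2 u'(x) v'(x) dx.
Thus ∫_0^2 u'(x) v'(x) dx = ∫_0^2 f(x) v(x) dx + [u'(x) v(x)]_0^2.
Choose V so that boundary terms are either known or forced to vanish.
u has inhomogeneous Neumann u'(0) = 1, u'(2) = 0. [u' v]_0^2 = (0)·v(2) − (1)·v(0) = − v(0). Take V = H^1(0, 2); boundary term becomes part of RHS.
Weak formulation: find u (satisfying any essential BC) such that ∫_0^2 u'(x) v'(x) dx = ∫_0^2 f v dx − v(0) for all v ∈ V (Neumann data are natural BCs: they enter the RHS as boundary terms).
Substituting f(x) = x^2 - 2*x + 7/6, the right-hand side is ∫_0^2 (x^2 - 2*x + 7/6) v dx − v(0).
Compatibility check (pure Neumann): taking v ≡ 1 ∈ V gives 0 = ∫_0^2 f dx + (0) − (1), i.e. ∫_0^2 f dx must equal u'(0) − u'(2) = 1. Indeed ∫_0^2 (x^2 - 2*x + 7/6) dx = 1, so the data are compatible. The solution is then unique only up to an additive constant (fix it e.g. by requiring ∫_0^2 u dx = 0).


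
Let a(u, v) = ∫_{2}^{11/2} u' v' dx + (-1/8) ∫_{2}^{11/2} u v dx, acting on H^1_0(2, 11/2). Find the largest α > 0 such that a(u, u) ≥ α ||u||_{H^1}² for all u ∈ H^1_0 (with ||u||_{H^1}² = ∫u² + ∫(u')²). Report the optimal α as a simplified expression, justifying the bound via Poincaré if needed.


α = (-49 + 32*π^2)/(8*(4*π^2 + 49))

Coercivity of a(·,·) on H^1_0(2, 11/2) means a(u, u) ≥ α ||u||_{H^1}² for every u ∈ H^1_0.
The interval has length L = 7/2, and Poincaré/coercivity depend only on L. Here a(u, u) = ∫(u')² + (-1/8)·∫u².
Here c = -1/8 < 0 with |c| < (π/L)² = 4*π^2/49, so coercivity still holds. The condition a(u,u) ≥ α||u||_{H^1}² reads (1−α)∫(u')² ≥ (α−c)∫u². Any admissible α is ≤ 1 (rapidly oscillating u have ∫u²/∫(u')² → 0), and α = 1 would force 0 ≥ (1−c)∫u², impossible since c < 1; so 1−α > 0. By the sharp Poincaré inequality on H^1_0 of an interval of length L, ∫(u')² ≥ (π/L)²∫u² with equality for the first sine mode sin(π(x−x₀)/L) (x₀ the left endpoint), so the inequality holds for all u iff (1−α)(π/L)² ≥ α − c, i.e. α ≤ ((π/L)² + c)/((π/L)² + 1) = (1 + c(L/π)²)/(1 + (L/π)²). (Direct route, valid since c ≤ 0: Poincaré gives c∫u² ≥ c(L/π)²∫(u')², so a(u,u) ≥ (1 + c(L/π)²)∫(u')², while ||u||_{H^1}² ≤ (1 + (L/π)²)∫(u')²; dividing yields the same α.) With (π/L)² = 4*π^2/49 and c = -1/8, the largest admissible constant is α = ((π/L)² + c)/((π/L)² + 1).
Simplifying, α = (-49 + 32*π^2)/(8*(4*π^2 + 49)).


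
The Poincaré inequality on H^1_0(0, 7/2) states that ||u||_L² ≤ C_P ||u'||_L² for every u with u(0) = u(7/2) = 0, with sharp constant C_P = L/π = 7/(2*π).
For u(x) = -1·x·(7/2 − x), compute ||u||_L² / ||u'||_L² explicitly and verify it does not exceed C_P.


||u||_L² / ||u'||_L² = 7*sqrt(10)/20 < C_P = 7/(2*π).

u(x) = -1·x·(7/2 − x), so u'(x) = 2*x - 7/2.
u(x) = -1·x·(7/2 − x) vanishes at x = 0 and x = 7/2, so u ∈ H^1_0(0, 7/2). Differentiate via the product rule and integrate the resulting polynomials term by term.
  ∫_0^7/2 u² dx = ∫_0^7/2 (x^4 - 7*x^3 + 49*x^2/4) dx. Term by term:
    ∫_0^7/2 x^4 dx = 16807/160;  ∫_0^7/2 -7*x^3 dx = -16807/64;  ∫_0^7/2 49*x^2/4 dx = 16807/96.
  Sum: 16807/160 − 16807/64 + 16807/96 = 16807/960.
  ∫_0^7/2 (u')² dx = ∫_0^7/2 (4*x^2 - 14*x + 49/4) dx. Term by term:
    ∫_0^7/2 4*x^2 dx = 343/6;  ∫_0^7/2 -14*x dx = -343/4;  ∫_0^7/2 49/4 dx = 343/8.
  Sum: 343/6 − 343/4 + 343/8 = 343/24.
∫_0^7/2 u² dx = 16807/960, so ||u||_L² = 49*sqrt(105)/120.
∫_0^7/2 (u')² dx = 343/24, so ||u'||_L² = 7*sqrt(42)/12.
Ratio ||u||_L² / ||u'||_L² = 7*sqrt(10)/20.
Sharp Poincaré constant on H^1_0(0, 7/2) is C_P = L/π = 7/(2*π), achieved by sin(2*π/7·x).
A polynomial bump cannot attain the sharp Poincaré constant (only the first sine eigenfunction does), so the ratio is strictly less than C_P, consistent with ||u||_L² ≤ C_P ||u'||_L².


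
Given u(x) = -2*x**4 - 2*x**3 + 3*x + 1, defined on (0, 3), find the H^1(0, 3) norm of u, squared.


||u||_{H^1}^2 = 325452/7

The H^1 norm (squared) on an interval (0, L) is
  ||u||_{H^1}^2 = ∫_0^L u(x)^2 dx + ∫_0^L u'(x)^2 dx.
Compute u'(x) = -8*x**3 - 6*x**2 + 3.
Then u(x)^2 = 4*x**8 + 8*x**7 + 4*x**6 - 12*x**5 - 16*x**4 - 4*x**3 + 9*x**2 + 6*x + 1 and u'(x)^2 = 64*x**6 + 96*x**5 + 36*x**4 - 48*x**3 - 36*x**2 + 9.
Integrate each monomial from 0 to 3 using ∫_0^3 c·x^n dx = c·3^(n+1)/(n+1):
  ∫_0^3 u(x)^2 dx = ∫_0^3 (4*x^8 + 8*x^7 + 4*x^6 - 12*x^5 - 16*x^4 - 4*x^3 + 9*x^2 + 6*x + 1) dx. Term by term:
    ∫_0^3 4*x^8 dx = 8748;  ∫_0^3 8*x^7 dx = 6561;  ∫_0^3 4*x^6 dx = 8748/7;
    ∫_0^3 -12*x^5 dx = -1458;  ∫_0^3 -16*x^4 dx = -3888/5;  ∫_0^3 -4*x^3 dx = -81;
    ∫_0^3 9*x^2 dx = 81;  ∫_0^3 6*x dx = 27;  ∫_0^3 1 dx = 3.
  Sum: 8748 + 6561 + 8748/7 − 1458 − 3888/5 − 81 + 81 + 27 + 3 = 502359/35.
  ∫_0^3 u'(x)^2 dx = ∫_0^3 (64*x^6 + 96*x^5 + 36*x^4 - 48*x^3 - 36*x^2 + 9) dx. Term by term:
    ∫_0^3 64*x^6 dx = 139968/7;  ∫_0^3 96*x^5 dx = 11664;  ∫_0^3 36*x^4 dx = 8748/5;
    ∫_0^3 -48*x^3 dx = -972;  ∫_0^3 -36*x^2 dx = -324;  ∫_0^3 9 dx = 27.
  Sum: 139968/7 + 11664 + 8748/5 − 972 − 324 + 27 = 1124901/35.
Adding: ||u||_{H^1}^2 = 502359/35 + 1124901/35 = 325452/7.


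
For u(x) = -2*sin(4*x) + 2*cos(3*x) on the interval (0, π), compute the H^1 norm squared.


||u||_{H^1(0,π)}^2 = -640/7 + 54*π

u'(x) = -6*sin(3*x) - 8*cos(4*x).
Expand u² and (u')² and integrate term by term on (0, π), using: for integers n ≥ 1, ∫_0^π sin²(nx) dx = ∫_0^π cos²(nx) dx = π/2; for n ≠ n', ∫_0^π sin(nx)sin(n'x) dx = ∫_0^π cos(nx)cos(n'x) dx = 0; and by product-to-sum, ∫_0^π sin(nx)cos(n'x) dx = ½∫_0^π [sin((n+n')x) + sin((n−n')x)] dx, which is 0 when n+n' is even and 2n/(n²−n'²) when n+n' is odd (it need not vanish on (0, π)).
  u² squared terms: (-2)²·∫sin(4x)² dx = 4·π/2 = 2*π;  (2)²·∫cos(3x)² dx = 4·π/2 = 2*π.
  u² cross terms: 2·(-2)·(2)·∫sin(4x)·cos(3x) dx = -8·(8/7) = -64/7.
  So ∫_0^π u² dx = 2*π + 2*π − 64/7 = -64/7 + 4*π.
  (u')² squared terms: (-8)²·∫cos(4x)² dx = 64·π/2 = 32*π;  (-6)²·∫sin(3x)² dx = 36·π/2 = 18*π.
  (u')² cross terms: 2·(-8)·(-6)·∫cos(4x)·sin(3x) dx = 96·(-6/7) = -576/7.
  So ∫_0^π (u')² dx = 32*π + 18*π − 576/7 = -576/7 + 50*π.
||u||_{H^1}^2 = (-64/7 + 4*π) + (-576/7 + 50*π) = -640/7 + 54*π.


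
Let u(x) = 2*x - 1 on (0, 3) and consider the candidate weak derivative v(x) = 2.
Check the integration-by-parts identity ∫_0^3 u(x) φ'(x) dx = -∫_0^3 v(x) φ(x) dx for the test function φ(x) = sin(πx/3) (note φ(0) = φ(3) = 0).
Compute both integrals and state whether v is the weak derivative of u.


LHS = -12/π, RHS = -12/π. Yes, v = u' weakly.

u(x) = 2*x - 1, classical derivative u'(x) = 2.
φ(x) = sin(πx/3), so φ'(x) = π*cos(π*x/3)/3.
Note φ(0) = φ(3) = 0, so the boundary term u·φ vanishes.
LHS = ∫_0^3 u(x) φ'(x) dx = ∫_0^3 (2*π*x*cos(π*x/3)/3 - π*cos(π*x/3)/3) dx. Term by term:
  ∫_0^3 -π*cos(π*x/3)/3 dx = 0;  ∫_0^3 2*π*x*cos(π*x/3)/3 dx = -12/π.
Sum: 0 − 12/π = -12/π.
So LHS = -12/π.
∫_0^3 v(x) φ(x) dx = ∫_0^3 (2*sin(π*x/3)) dx. Term by term:
  ∫_0^3 2*sin(π*x/3) dx = 12/π.
So RHS = -∫_0^3 v(x) φ(x) dx = -12/π.
LHS = RHS, so the identity holds for this test φ.
Moreover u is smooth here and v(x) = u'(x) = 2 pointwise, so the identity holds for every test function. Hence v is the weak derivative of u.


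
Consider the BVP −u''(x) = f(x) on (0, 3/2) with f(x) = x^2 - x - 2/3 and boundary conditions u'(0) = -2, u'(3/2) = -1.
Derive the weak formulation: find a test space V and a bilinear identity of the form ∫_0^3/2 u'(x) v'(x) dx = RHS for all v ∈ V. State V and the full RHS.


V = H^1(0, 3/2) (v unrestricted at boundary; u is determined up to an additive constant); weak form: ∫_0^3/2 u'v' dx = ∫_0^3/2 (x^2 - x - 2/3) v dx − v(3/2) + 2·v(0) for all v ∈ V.

Multiply both sides by a test function v and integrate from 0 to 3/2:
  ∫_0^3/2 −u''(x) v(x) dx = ∫_0^3/2 f(x) v(x) dx.
Integrate the LHS by parts once:
  ∫_0^3/2 −u'' v dx = −[u'(x) v(x)]_0^3/2 + ∫_0^3/2 u'(x) v'(x) dx.
Thus ∫_0^3/2 u'(x) v'(x) dx = ∫_0^3/2 f(x) v(x) dx + [u'(x) v(x)]_0^3/2.
Choose V so that boundary terms are either known or forced to vanish.
u has inhomogeneous Neumann u'(0) = -2, u'(3/2) = -1. [u' v]_0^3/2 = (-1)·v(3/2) − (-2)·v(0) = − v(3/2) + 2·v(0). Take V = H^1(0, 3/2); boundary term becomes part of RHS.
Weak formulation: find u (satisfying any essential BC) such that ∫_0^3/2 u'(x) v'(x) dx = ∫_0^3/2 f v dx − v(3/2) + 2·v(0) for all v ∈ V (Neumann data are natural BCs: they enter the RHS as boundary terms).
Substituting f(x) = x^2 - x - 2/3, the right-hand side is ∫_0^3/2 (x^2 - x - 2/3) v dx − v(3/2) + 2·v(0).
Compatibility check (pure Neumann): taking v ≡ 1 ∈ V gives 0 = ∫_0^3/2 f dx + (-1) − (-2), i.e. ∫_0^3/2 f dx must equal u'(0) − u'(3/2) = -1. Indeed ∫_0^3/2 (x^2 - x - 2/3) dx = -1, so the data are compatible. The solution is then unique only up to an additive constant (fix it e.g. by requiring ∫_0^3/2 u dx = 0).


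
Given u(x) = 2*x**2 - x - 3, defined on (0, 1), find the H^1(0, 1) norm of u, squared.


||u||_{H^1}^2 = 157/15

The H^1 norm (squared) on an interval (0, L) is
  ||u||_{H^1}^2 = ∫_0^L u(x)^2 dx + ∫_0^L u'(x)^2 dx.
Compute u'(x) = 4*x - 1.
Then u(x)^2 = 4*x**4 - 4*x**3 - 11*x**2 + 6*x + 9 and u'(x)^2 = 16*x**2 - 8*x + 1.
Integrate each monomial from 0 to 1 using ∫_0^1 c·x^n dx = c·1^(n+1)/(n+1):
  ∫_0^1 u(x)^2 dx = ∫_0^1 (4*x^4 - 4*x^3 - 11*x^2 + 6*x + 9) dx. Term by term:
    ∫_0^1 4*x^4 dx = 4/5;  ∫_0^1 -4*x^3 dx = -1;  ∫_0^1 -11*x^2 dx = -11/3;
    ∫_0^1 6*x dx = 3;  ∫_0^1 9 dx = 9.
  Sum: 4/5 − 1 − 11/3 + 3 + 9 = 122/15.
  ∫_0^1 u'(x)^2 dx = ∫_0^1 (16*x^2 - 8*x + 1) dx. Term by term:
    ∫_0^1 16*x^2 dx = 16/3;  ∫_0^1 -8*x dx = -4;  ∫_0^1 1 dx = 1.
  Sum: 16/3 − 4 + 1 = 7/3.
Adding: ||u||_{H^1}^2 = 122/15 + 7/3 = 157/15.


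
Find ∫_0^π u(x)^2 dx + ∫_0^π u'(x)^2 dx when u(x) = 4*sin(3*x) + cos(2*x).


||u||_{H^1(0,π)}^2 = 48 + 165*π/2

u'(x) = -2*sin(2*x) + 12*cos(3*x).
Expand u² and (u')² and integrate term by term on (0, π), using: for integers n ≥ 1, ∫_0^π sin²(nx) dx = ∫_0^π cos²(nx) dx = π/2; for n ≠ n', ∫_0^π sin(nx)sin(n'x) dx = ∫_0^π cos(nx)cos(n'x) dx = 0; and by product-to-sum, ∫_0^π sin(nx)cos(n'x) dx = ½∫_0^π [sin((n+n')x) + sin((n−n')x)] dx, which is 0 when n+n' is even and 2n/(n²−n'²) when n+n' is odd (it need not vanish on (0, π)).
  u² squared terms: (4)²·∫sin(3x)² dx = 16·π/2 = 8*π;  (1)²·∫cos(2x)² dx = 1·π/2 = π/2.
  u² cross terms: 2·(4)·(1)·∫sin(3x)·cos(2x) dx = 8·(6/5) = 48/5.
  So ∫_0^π u² dx = 8*π + π/2 + 48/5 = 48/5 + 17*π/2.
  (u')² squared terms: (-2)²·∫sin(2x)² dx = 4·π/2 = 2*π;  (12)²·∫cos(3x)² dx = 144·π/2 = 72*π.
  (u')² cross terms: 2·(-2)·(12)·∫sin(2x)·cos(3x) dx = -48·(-4/5) = 192/5.
  So ∫_0^π (u')² dx = 2*π + 72*π + 192/5 = 192/5 + 74*π.
||u||_{H^1}^2 = (48/5 + 17*π/2) + (192/5 + 74*π) = 48 + 165*π/2.


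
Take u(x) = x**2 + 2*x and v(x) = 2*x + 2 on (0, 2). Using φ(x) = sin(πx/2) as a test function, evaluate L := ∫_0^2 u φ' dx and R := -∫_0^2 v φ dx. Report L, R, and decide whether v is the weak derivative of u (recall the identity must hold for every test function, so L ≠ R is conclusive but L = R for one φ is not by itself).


LHS = -16/π, RHS = -16/π. Yes, v = u' weakly.

u(x) = x**2 + 2*x, classical derivative u'(x) = 2*x + 2.
φ(x) = sin(πx/2), so φ'(x) = π*cos(π*x/2)/2.
Note φ(0) = φ(2) = 0, so the boundary term u·φ vanishes.
LHS = ∫_0^2 u(x) φ'(x) dx = ∫_0^2 (π*x^2*cos(π*x/2)/2 + π*x*cos(π*x/2)) dx. Term by term:
  ∫_0^2 π*x*cos(π*x/2) dx = -8/π;  ∫_0^2 π*x^2*cos(π*x/2)/2 dx = -8/π.
Sum: -8/π − 8/π = -16/π.
So LHS = -16/π.
∫_0^2 v(x) φ(x) dx = ∫_0^2 (2*x*sin(π*x/2) + 2*sin(π*x/2)) dx. Term by term:
  ∫_0^2 2*sin(π*x/2) dx = 8/π;  ∫_0^2 2*x*sin(π*x/2) dx = 8/π.
Sum: 8/π + 8/π = 16/π.
So RHS = -∫_0^2 v(x) φ(x) dx = -16/π.
LHS = RHS, so the identity holds for this test φ.
Moreover u is smooth here and v(x) = u'(x) = 2*x + 2 pointwise, so the identity holds for every test function. Hence v is the weak derivative of u.
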